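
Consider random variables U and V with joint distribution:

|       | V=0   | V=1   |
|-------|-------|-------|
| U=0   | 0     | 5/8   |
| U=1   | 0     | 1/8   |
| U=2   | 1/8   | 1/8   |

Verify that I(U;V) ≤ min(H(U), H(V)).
Marginal P(U) (row sums):
  P(U=0) = 0 + 5/8 = 5/8
  P(U=1) = 0 + 1/8 = 1/8
  P(U=2) = 1/8 + 1/8 = 1/4
Marginal P(V) (column sums):
  P(V=0) = 0 + 0 + 1/8 = 1/8
  P(V=1) = 5/8 + 1/8 + 1/8 = 7/8

H(U) = -[(5/8)·log₂(5/8) + (1/8)·log₂(1/8) + (1/4)·log₂(1/4)]
  = 0.4238 + 0.3750 + 0.5000
  = 1.2988 bits
H(V) = -[(1/8)·log₂(1/8) + (7/8)·log₂(7/8)]
  = 0.3750 + 0.1686
  = 0.5436 bits
H(U,V) = -[(5/8)·log₂(5/8) + (1/8)·log₂(1/8) + (1/8)·log₂(1/8) + (1/8)·log₂(1/8)]
  = 0.4238 + 0.3750 + 0.3750 + 0.3750
  = 1.5488 bits

I(U;V) = H(U) + H(V) - H(U,V)
  = 1.2988 + 0.5436 - 1.5488
  = 0.2936 bits

min(H(U), H(V)) = min(1.2988, 0.5436) = 0.5436 bits
Since 0.2936 ≤ 0.5436, the bound is satisfied ✓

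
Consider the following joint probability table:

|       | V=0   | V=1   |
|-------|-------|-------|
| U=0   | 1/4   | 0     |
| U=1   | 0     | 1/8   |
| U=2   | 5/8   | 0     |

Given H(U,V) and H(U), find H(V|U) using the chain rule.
From the chain rule: H(U,V) = H(U) + H(V|U)
Therefore: H(V|U) = H(U,V) - H(U)

H(U,V) = -[(1/4)·log₂(1/4) + (1/8)·log₂(1/8) + (5/8)·log₂(5/8)]
  = 0.5000 + 0.3750 + 0.4238
  = 1.2988 bits
Marginal P(U) (row sums):
  P(U=0) = 1/4 + 0 = 1/4
  P(U=1) = 0 + 1/8 = 1/8
  P(U=2) = 5/8 + 0 = 5/8
H(U) = -[(1/4)·log₂(1/4) + (1/8)·log₂(1/8) + (5/8)·log₂(5/8)]
  = 0.5000 + 0.3750 + 0.4238
  = 1.2988 bits

H(V|U) = 1.2988 - 1.2988 = 0.0000 bits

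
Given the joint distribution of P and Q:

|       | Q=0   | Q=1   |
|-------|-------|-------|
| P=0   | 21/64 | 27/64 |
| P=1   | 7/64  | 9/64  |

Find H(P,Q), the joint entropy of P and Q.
H(P,Q) = -Σ P(P,Q) log₂ P(P,Q), summed over the non-zero cells:
H(P,Q) = -[(21/64)·log₂(21/64) + (27/64)·log₂(27/64) + (7/64)·log₂(7/64) + (9/64)·log₂(9/64)]
  = 0.5275 + 0.5253 + 0.3492 + 0.3980
  = 1.8000 bits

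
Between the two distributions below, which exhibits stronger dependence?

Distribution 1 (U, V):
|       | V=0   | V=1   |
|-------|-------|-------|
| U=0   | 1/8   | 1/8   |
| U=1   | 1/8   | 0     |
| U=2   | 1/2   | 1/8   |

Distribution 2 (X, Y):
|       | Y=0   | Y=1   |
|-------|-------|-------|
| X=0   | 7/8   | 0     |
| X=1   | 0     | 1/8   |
Distribution 1 (U, V):
Marginal P(U) (row sums):
  P(U=0) = 1/8 + 1/8 = 1/4
  P(U=1) = 1/8 + 0 = 1/8
  P(U=2) = 1/2 + 1/8 = 5/8
Marginal P(V) (column sums):
  P(V=0) = 1/8 + 1/8 + 1/2 = 3/4
  P(V=1) = 1/8 + 0 + 1/8 = 1/4

H(U) = -[(1/4)·log₂(1/4) + (1/8)·log₂(1/8) + (5/8)·log₂(5/8)]
  = 0.5000 + 0.3750 + 0.4238
  = 1.2988 bits
H(V) = -[(3/4)·log₂(3/4) + (1/4)·log₂(1/4)]
  = 0.3113 + 0.5000
  = 0.8113 bits
H(U,V) = -[(1/8)·log₂(1/8) + (1/8)·log₂(1/8) + (1/8)·log₂(1/8) + (1/2)·log₂(1/2) + (1/8)·log₂(1/8)]
  = 0.3750 + 0.3750 + 0.3750 + 0.5000 + 0.3750
  = 2.0000 bits

I(U;V) = H(U) + H(V) - H(U,V)
  = 1.2988 + 0.8113 - 2.0000
  = 0.1101 bits

Distribution 2 (X, Y):
Marginal P(X) (row sums):
  P(X=0) = 7/8 + 0 = 7/8
  P(X=1) = 0 + 1/8 = 1/8
Marginal P(Y) (column sums):
  P(Y=0) = 7/8 + 0 = 7/8
  P(Y=1) = 0 + 1/8 = 1/8

H(X) = -[(7/8)·log₂(7/8) + (1/8)·log₂(1/8)]
  = 0.1686 + 0.3750
  = 0.5436 bits
H(Y) = -[(7/8)·log₂(7/8) + (1/8)·log₂(1/8)]
  = 0.1686 + 0.3750
  = 0.5436 bits
H(X,Y) = -[(7/8)·log₂(7/8) + (1/8)·log₂(1/8)]
  = 0.1686 + 0.3750
  = 0.5436 bits

I(X;Y) = H(X) + H(Y) - H(X,Y)
  = 0.5436 + 0.5436 - 0.5436
  = 0.5436 bits

I(X;Y) = 0.5436 bits > I(U;V) = 0.1101 bits, so (X, Y) has the higher mutual information (stronger dependence).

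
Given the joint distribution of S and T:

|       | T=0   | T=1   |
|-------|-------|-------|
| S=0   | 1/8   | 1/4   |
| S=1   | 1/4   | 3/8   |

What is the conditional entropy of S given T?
Marginal P(T) (column sums):
  P(T=0) = 1/8 + 1/4 = 3/8
  P(T=1) = 1/4 + 3/8 = 5/8

H(S|T) = -Σ P(S,T)·log₂ P(S|T), where P(S|T) = P(S,T) / P(T)
  (S=0,T=0): P(S|T) = (1/8)/(3/8) = 1/3;  -(1/8)·log₂(1/3) = 0.1981
  (S=0,T=1): P(S|T) = (1/4)/(5/8) = 2/5;  -(1/4)·log₂(2/5) = 0.3305
  (S=1,T=0): P(S|T) = (1/4)/(3/8) = 2/3;  -(1/4)·log₂(2/3) = 0.1462
  (S=1,T=1): P(S|T) = (3/8)/(5/8) = 3/5;  -(3/8)·log₂(3/5) = 0.2764
H(S|T) = 0.1981 + 0.3305 + 0.1462 + 0.2764
  = 0.9512 bits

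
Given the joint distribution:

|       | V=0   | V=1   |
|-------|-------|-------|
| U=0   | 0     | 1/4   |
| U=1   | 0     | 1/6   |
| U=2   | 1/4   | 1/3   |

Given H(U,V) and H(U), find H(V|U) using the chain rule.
From the chain rule: H(U,V) = H(U) + H(V|U)
Therefore: H(V|U) = H(U,V) - H(U)

H(U,V) = -[(1/4)·log₂(1/4) + (1/6)·log₂(1/6) + (1/4)·log₂(1/4) + (1/3)·log₂(1/3)]
  = 0.5000 + 0.4308 + 0.5000 + 0.5283
  = 1.9591 bits
Marginal P(U) (row sums):
  P(U=0) = 0 + 1/4 = 1/4
  P(U=1) = 0 + 1/6 = 1/6
  P(U=2) = 1/4 + 1/3 = 7/12
H(U) = -[(1/4)·log₂(1/4) + (1/6)·log₂(1/6) + (7/12)·log₂(7/12)]
  = 0.5000 + 0.4308 + 0.4536
  = 1.3844 bits

H(V|U) = 1.9591 - 1.3844 = 0.5747 bits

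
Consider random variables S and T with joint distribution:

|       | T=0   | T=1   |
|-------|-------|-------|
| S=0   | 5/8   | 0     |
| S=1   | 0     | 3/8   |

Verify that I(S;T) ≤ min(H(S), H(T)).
Marginal P(S) (row sums):
  P(S=0) = 5/8 + 0 = 5/8
  P(S=1) = 0 + 3/8 = 3/8
Marginal P(T) (column sums):
  P(T=0) = 5/8 + 0 = 5/8
  P(T=1) = 0 + 3/8 = 3/8

H(S) = -[(5/8)·log₂(5/8) + (3/8)·log₂(3/8)]
  = 0.4238 + 0.5306
  = 0.9544 bits
H(T) = -[(5/8)·log₂(5/8) + (3/8)·log₂(3/8)]
  = 0.4238 + 0.5306
  = 0.9544 bits
H(S,T) = -[(5/8)·log₂(5/8) + (3/8)·log₂(3/8)]
  = 0.4238 + 0.5306
  = 0.9544 bits

I(S;T) = H(S) + H(T) - H(S,T)
  = 0.9544 + 0.9544 - 0.9544
  = 0.9544 bits

min(H(S), H(T)) = min(0.9544, 0.9544) = 0.9544 bits
Since 0.9544 ≤ 0.9544, the bound is satisfied ✓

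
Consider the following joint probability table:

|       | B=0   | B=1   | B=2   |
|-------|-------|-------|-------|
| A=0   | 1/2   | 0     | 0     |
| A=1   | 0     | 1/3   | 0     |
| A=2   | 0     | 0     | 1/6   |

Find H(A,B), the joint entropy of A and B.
H(A,B) = -Σ P(A,B) log₂ P(A,B), summed over the non-zero cells:
H(A,B) = -[(1/2)·log₂(1/2) + (1/3)·log₂(1/3) + (1/6)·log₂(1/6)]
  = 0.5000 + 0.5283 + 0.4308
  = 1.4591 bits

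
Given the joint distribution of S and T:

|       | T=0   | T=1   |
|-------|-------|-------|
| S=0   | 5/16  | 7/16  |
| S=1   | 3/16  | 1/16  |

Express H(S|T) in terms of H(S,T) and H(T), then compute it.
H(S|T) = H(S,T) - H(T)

Marginal P(T) (column sums):
  P(T=0) = 5/16 + 3/16 = 1/2
  P(T=1) = 7/16 + 1/16 = 1/2

H(S,T) = -[(5/16)·log₂(5/16) + (7/16)·log₂(7/16) + (3/16)·log₂(3/16) + (1/16)·log₂(1/16)]
  = 0.5244 + 0.5218 + 0.4528 + 0.2500
  = 1.7490 bits
H(T) = -[(1/2)·log₂(1/2) + (1/2)·log₂(1/2)]
  = 0.5000 + 0.5000
  = 1.0000 bits

H(S|T) = 1.7490 - 1.0000 = 0.7490 bits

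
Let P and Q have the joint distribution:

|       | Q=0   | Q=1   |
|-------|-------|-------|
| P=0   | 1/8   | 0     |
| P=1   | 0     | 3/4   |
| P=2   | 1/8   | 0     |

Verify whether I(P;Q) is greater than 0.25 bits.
Marginal P(P) (row sums):
  P(P=0) = 1/8 + 0 = 1/8
  P(P=1) = 0 + 3/4 = 3/4
  P(P=2) = 1/8 + 0 = 1/8
Marginal P(Q) (column sums):
  P(Q=0) = 1/8 + 0 + 1/8 = 1/4
  P(Q=1) = 0 + 3/4 + 0 = 3/4

H(P) = -[(1/8)·log₂(1/8) + (3/4)·log₂(3/4) + (1/8)·log₂(1/8)]
  = 0.3750 + 0.3113 + 0.3750
  = 1.0613 bits
H(Q) = -[(1/4)·log₂(1/4) + (3/4)·log₂(3/4)]
  = 0.5000 + 0.3113
  = 0.8113 bits
H(P,Q) = -[(1/8)·log₂(1/8) + (3/4)·log₂(3/4) + (1/8)·log₂(1/8)]
  = 0.3750 + 0.3113 + 0.3750
  = 1.0613 bits

I(P;Q) = H(P) + H(Q) - H(P,Q)
  = 1.0613 + 0.8113 - 1.0613
  = 0.8113 bits

Yes. I(P;Q) = 0.8113 bits, which is > 0.25 bits.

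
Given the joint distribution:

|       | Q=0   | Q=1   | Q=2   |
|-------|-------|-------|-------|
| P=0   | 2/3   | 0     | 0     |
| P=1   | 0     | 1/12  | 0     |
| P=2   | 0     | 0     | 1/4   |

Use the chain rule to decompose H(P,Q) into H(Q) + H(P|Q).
By the chain rule: H(P,Q) = H(Q) + H(P|Q)

Marginal P(Q) (column sums):
  P(Q=0) = 2/3 + 0 + 0 = 2/3
  P(Q=1) = 0 + 1/12 + 0 = 1/12
  P(Q=2) = 0 + 0 + 1/4 = 1/4
H(Q) = -[(2/3)·log₂(2/3) + (1/12)·log₂(1/12) + (1/4)·log₂(1/4)]
  = 0.3900 + 0.2987 + 0.5000
  = 1.1887 bits
H(P|Q) = -Σ P(P,Q)·log₂ P(P|Q), where P(P|Q) = P(P,Q) / P(Q)
  (cells with P(P,Q) = 0 contribute 0)
  (P=0,Q=0): P(P|Q) = (2/3)/(2/3) = 1;  -(2/3)·log₂(1) = 0.0000
  (P=1,Q=1): P(P|Q) = (1/12)/(1/12) = 1;  -(1/12)·log₂(1) = 0.0000
  (P=2,Q=2): P(P|Q) = (1/4)/(1/4) = 1;  -(1/4)·log₂(1) = 0.0000
H(P|Q) = 0.0000 + 0.0000 + 0.0000
  = 0.0000 bits

H(P,Q) = H(Q) + H(P|Q) = 1.1887 + 0.0000 = 1.1887 bits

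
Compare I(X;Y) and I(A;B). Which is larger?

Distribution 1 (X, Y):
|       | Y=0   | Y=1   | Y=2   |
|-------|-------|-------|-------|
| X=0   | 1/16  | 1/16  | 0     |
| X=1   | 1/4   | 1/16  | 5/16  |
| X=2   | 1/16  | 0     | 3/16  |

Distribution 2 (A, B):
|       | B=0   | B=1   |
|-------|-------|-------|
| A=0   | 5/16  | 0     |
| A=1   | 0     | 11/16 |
Distribution 1 (X, Y):
Marginal P(X) (row sums):
  P(X=0) = 1/16 + 1/16 + 0 = 1/8
  P(X=1) = 1/4 + 1/16 + 5/16 = 5/8
  P(X=2) = 1/16 + 0 + 3/16 = 1/4
Marginal P(Y) (column sums):
  P(Y=0) = 1/16 + 1/4 + 1/16 = 3/8
  P(Y=1) = 1/16 + 1/16 + 0 = 1/8
  P(Y=2) = 0 + 5/16 + 3/16 = 1/2

H(X) = -[(1/8)·log₂(1/8) + (5/8)·log₂(5/8) + (1/4)·log₂(1/4)]
  = 0.3750 + 0.4238 + 0.5000
  = 1.2988 bits
H(Y) = -[(3/8)·log₂(3/8) + (1/8)·log₂(1/8) + (1/2)·log₂(1/2)]
  = 0.5306 + 0.3750 + 0.5000
  = 1.4056 bits
H(X,Y) = -[(1/16)·log₂(1/16) + (1/16)·log₂(1/16) + (1/4)·log₂(1/4) + (1/16)·log₂(1/16) + (5/16)·log₂(5/16) + (1/16)·log₂(1/16) + (3/16)·log₂(3/16)]
  = 0.2500 + 0.2500 + 0.5000 + 0.2500 + 0.5244 + 0.2500 + 0.4528
  = 2.4772 bits

I(X;Y) = H(X) + H(Y) - H(X,Y)
  = 1.2988 + 1.4056 - 2.4772
  = 0.2272 bits

Distribution 2 (A, B):
Marginal P(A) (row sums):
  P(A=0) = 5/16 + 0 = 5/16
  P(A=1) = 0 + 11/16 = 11/16
Marginal P(B) (column sums):
  P(B=0) = 5/16 + 0 = 5/16
  P(B=1) = 0 + 11/16 = 11/16

H(A) = -[(5/16)·log₂(5/16) + (11/16)·log₂(11/16)]
  = 0.5244 + 0.3716
  = 0.8960 bits
H(B) = -[(5/16)·log₂(5/16) + (11/16)·log₂(11/16)]
  = 0.5244 + 0.3716
  = 0.8960 bits
H(A,B) = -[(5/16)·log₂(5/16) + (11/16)·log₂(11/16)]
  = 0.5244 + 0.3716
  = 0.8960 bits

I(A;B) = H(A) + H(B) - H(A,B)
  = 0.8960 + 0.8960 - 0.8960
  = 0.8960 bits

I(A;B) = 0.8960 bits > I(X;Y) = 0.2272 bits, so (A, B) has the higher mutual information (stronger dependence).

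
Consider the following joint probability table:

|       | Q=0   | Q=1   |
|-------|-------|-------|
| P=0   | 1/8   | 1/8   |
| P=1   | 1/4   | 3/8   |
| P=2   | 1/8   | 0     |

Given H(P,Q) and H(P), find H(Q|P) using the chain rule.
From the chain rule: H(P,Q) = H(P) + H(Q|P)
Therefore: H(Q|P) = H(P,Q) - H(P)

H(P,Q) = -[(1/8)·log₂(1/8) + (1/8)·log₂(1/8) + (1/4)·log₂(1/4) + (3/8)·log₂(3/8) + (1/8)·log₂(1/8)]
  = 0.3750 + 0.3750 + 0.5000 + 0.5306 + 0.3750
  = 2.1556 bits
Marginal P(P) (row sums):
  P(P=0) = 1/8 + 1/8 = 1/4
  P(P=1) = 1/4 + 3/8 = 5/8
  P(P=2) = 1/8 + 0 = 1/8
H(P) = -[(1/4)·log₂(1/4) + (5/8)·log₂(5/8) + (1/8)·log₂(1/8)]
  = 0.5000 + 0.4238 + 0.3750
  = 1.2988 bits

H(Q|P) = 2.1556 - 1.2988 = 0.8568 bits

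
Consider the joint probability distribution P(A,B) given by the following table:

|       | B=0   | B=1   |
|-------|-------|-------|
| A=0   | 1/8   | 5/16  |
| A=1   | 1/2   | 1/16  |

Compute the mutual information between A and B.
Marginal P(A) (row sums):
  P(A=0) = 1/8 + 5/16 = 7/16
  P(A=1) = 1/2 + 1/16 = 9/16
Marginal P(B) (column sums):
  P(B=0) = 1/8 + 1/2 = 5/8
  P(B=1) = 5/16 + 1/16 = 3/8

H(A) = -[(7/16)·log₂(7/16) + (9/16)·log₂(9/16)]
  = 0.5218 + 0.4669
  = 0.9887 bits
H(B) = -[(5/8)·log₂(5/8) + (3/8)·log₂(3/8)]
  = 0.4238 + 0.5306
  = 0.9544 bits
H(A,B) = -[(1/8)·log₂(1/8) + (5/16)·log₂(5/16) + (1/2)·log₂(1/2) + (1/16)·log₂(1/16)]
  = 0.3750 + 0.5244 + 0.5000 + 0.2500
  = 1.6494 bits

I(A;B) = H(A) + H(B) - H(A,B)
  = 0.9887 + 0.9544 - 1.6494
  = 0.2937 bits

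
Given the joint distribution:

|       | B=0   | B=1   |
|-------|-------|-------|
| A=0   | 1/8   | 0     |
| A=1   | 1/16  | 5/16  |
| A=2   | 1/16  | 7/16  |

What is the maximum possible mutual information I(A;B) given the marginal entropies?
The upper bound on mutual information is I(A;B) ≤ min(H(A), H(B)).

Marginal P(A) (row sums):
  P(A=0) = 1/8 + 0 = 1/8
  P(A=1) = 1/16 + 5/16 = 3/8
  P(A=2) = 1/16 + 7/16 = 1/2
Marginal P(B) (column sums):
  P(B=0) = 1/8 + 1/16 + 1/16 = 1/4
  P(B=1) = 0 + 5/16 + 7/16 = 3/4

H(A) = -[(1/8)·log₂(1/8) + (3/8)·log₂(3/8) + (1/2)·log₂(1/2)]
  = 0.3750 + 0.5306 + 0.5000
  = 1.4056 bits
H(B) = -[(1/4)·log₂(1/4) + (3/4)·log₂(3/4)]
  = 0.5000 + 0.3113
  = 0.8113 bits

Maximum possible I(A;B) = min(1.4056, 0.8113) = 0.8113 bits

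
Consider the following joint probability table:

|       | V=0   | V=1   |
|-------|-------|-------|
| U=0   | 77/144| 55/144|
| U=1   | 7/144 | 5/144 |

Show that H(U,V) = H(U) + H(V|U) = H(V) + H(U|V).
Marginal P(U) (row sums):
  P(U=0) = 77/144 + 55/144 = 11/12
  P(U=1) = 7/144 + 5/144 = 1/12
Marginal P(V) (column sums):
  P(V=0) = 77/144 + 7/144 = 7/12
  P(V=1) = 55/144 + 5/144 = 5/12

Decomposition 1: H(U) + H(V|U)
H(U) = -[(11/12)·log₂(11/12) + (1/12)·log₂(1/12)]
  = 0.1151 + 0.2987
  = 0.4138 bits
H(V|U) = -Σ P(U,V)·log₂ P(V|U), where P(V|U) = P(U,V) / P(U)
  (U=0,V=0): P(V|U) = (77/144)/(11/12) = 7/12;  -(77/144)·log₂(7/12) = 0.4158
  (U=0,V=1): P(V|U) = (55/144)/(11/12) = 5/12;  -(55/144)·log₂(5/12) = 0.4824
  (U=1,V=0): P(V|U) = (7/144)/(1/12) = 7/12;  -(7/144)·log₂(7/12) = 0.0378
  (U=1,V=1): P(V|U) = (5/144)/(1/12) = 5/12;  -(5/144)·log₂(5/12) = 0.0439
H(V|U) = 0.4158 + 0.4824 + 0.0378 + 0.0439
  = 0.9799 bits
H(U) + H(V|U) = 0.4138 + 0.9799 = 1.3937 bits

Decomposition 2: H(V) + H(U|V)
H(V) = -[(7/12)·log₂(7/12) + (5/12)·log₂(5/12)]
  = 0.4536 + 0.5263
  = 0.9799 bits
H(U|V) = -Σ P(U,V)·log₂ P(U|V), where P(U|V) = P(U,V) / P(V)
  (U=0,V=0): P(U|V) = (77/144)/(7/12) = 11/12;  -(77/144)·log₂(11/12) = 0.0671
  (U=0,V=1): P(U|V) = (55/144)/(5/12) = 11/12;  -(55/144)·log₂(11/12) = 0.0479
  (U=1,V=0): P(U|V) = (7/144)/(7/12) = 1/12;  -(7/144)·log₂(1/12) = 0.1743
  (U=1,V=1): P(U|V) = (5/144)/(5/12) = 1/12;  -(5/144)·log₂(1/12) = 0.1245
H(U|V) = 0.0671 + 0.0479 + 0.1743 + 0.1245
  = 0.4138 bits
H(V) + H(U|V) = 0.9799 + 0.4138 = 1.3937 bits

Direct computation of the joint entropy:
H(U,V) = -[(77/144)·log₂(77/144) + (55/144)·log₂(55/144) + (7/144)·log₂(7/144) + (5/144)·log₂(5/144)]
  = 0.4829 + 0.5304 + 0.2121 + 0.1683
  = 1.3937 bits

All three agree: H(U,V) = 1.3937 bits ✓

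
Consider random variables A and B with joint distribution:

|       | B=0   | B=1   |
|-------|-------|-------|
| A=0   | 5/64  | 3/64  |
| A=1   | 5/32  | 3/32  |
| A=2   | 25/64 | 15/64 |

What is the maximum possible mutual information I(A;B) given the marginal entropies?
The upper bound on mutual information is I(A;B) ≤ min(H(A), H(B)).

Marginal P(A) (row sums):
  P(A=0) = 5/64 + 3/64 = 1/8
  P(A=1) = 5/32 + 3/32 = 1/4
  P(A=2) = 25/64 + 15/64 = 5/8
Marginal P(B) (column sums):
  P(B=0) = 5/64 + 5/32 + 25/64 = 5/8
  P(B=1) = 3/64 + 3/32 + 15/64 = 3/8

H(A) = -[(1/8)·log₂(1/8) + (1/4)·log₂(1/4) + (5/8)·log₂(5/8)]
  = 0.3750 + 0.5000 + 0.4238
  = 1.2988 bits
H(B) = -[(5/8)·log₂(5/8) + (3/8)·log₂(3/8)]
  = 0.4238 + 0.5306
  = 0.9544 bits

Maximum possible I(A;B) = min(1.2988, 0.9544) = 0.9544 bits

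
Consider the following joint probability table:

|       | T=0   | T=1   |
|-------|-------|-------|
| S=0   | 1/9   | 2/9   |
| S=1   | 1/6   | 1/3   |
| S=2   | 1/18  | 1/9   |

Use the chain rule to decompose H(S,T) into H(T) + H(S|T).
By the chain rule: H(S,T) = H(T) + H(S|T)

Marginal P(T) (column sums):
  P(T=0) = 1/9 + 1/6 + 1/18 = 1/3
  P(T=1) = 2/9 + 1/3 + 1/9 = 2/3
H(T) = -[(1/3)·log₂(1/3) + (2/3)·log₂(2/3)]
  = 0.5283 + 0.3900
  = 0.9183 bits
H(S|T) = -Σ P(S,T)·log₂ P(S|T), where P(S|T) = P(S,T) / P(T)
  (S=0,T=0): P(S|T) = (1/9)/(1/3) = 1/3;  -(1/9)·log₂(1/3) = 0.1761
  (S=0,T=1): P(S|T) = (2/9)/(2/3) = 1/3;  -(2/9)·log₂(1/3) = 0.3522
  (S=1,T=0): P(S|T) = (1/6)/(1/3) = 1/2;  -(1/6)·log₂(1/2) = 0.1667
  (S=1,T=1): P(S|T) = (1/3)/(2/3) = 1/2;  -(1/3)·log₂(1/2) = 0.3333
  (S=2,T=0): P(S|T) = (1/18)/(1/3) = 1/6;  -(1/18)·log₂(1/6) = 0.1436
  (S=2,T=1): P(S|T) = (1/9)/(2/3) = 1/6;  -(1/9)·log₂(1/6) = 0.2872
H(S|T) = 0.1761 + 0.3522 + 0.1667 + 0.3333 + 0.1436 + 0.2872
  = 1.4591 bits

H(S,T) = H(T) + H(S|T) = 0.9183 + 1.4591 = 2.3774 bits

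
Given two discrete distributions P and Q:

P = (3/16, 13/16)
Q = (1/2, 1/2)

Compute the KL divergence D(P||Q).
D(P||Q) = Σ P(i) log₂(P(i)/Q(i))
  i=0: (3/16) × log₂((3/16)/(1/2)) = (3/16) × log₂(3/8) = -0.2653
  i=1: (13/16) × log₂((13/16)/(1/2)) = (13/16) × log₂(13/8) = 0.5691
D(P||Q) = -0.2653 + 0.5691
  = 0.3038 bits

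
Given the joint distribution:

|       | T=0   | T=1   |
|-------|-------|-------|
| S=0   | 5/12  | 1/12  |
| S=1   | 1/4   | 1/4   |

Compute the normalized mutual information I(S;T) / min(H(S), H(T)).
Marginal P(S) (row sums):
  P(S=0) = 5/12 + 1/12 = 1/2
  P(S=1) = 1/4 + 1/4 = 1/2
Marginal P(T) (column sums):
  P(T=0) = 5/12 + 1/4 = 2/3
  P(T=1) = 1/12 + 1/4 = 1/3

H(S) = -[(1/2)·log₂(1/2) + (1/2)·log₂(1/2)]
  = 0.5000 + 0.5000
  = 1.0000 bits
H(T) = -[(2/3)·log₂(2/3) + (1/3)·log₂(1/3)]
  = 0.3900 + 0.5283
  = 0.9183 bits
H(S,T) = -[(5/12)·log₂(5/12) + (1/12)·log₂(1/12) + (1/4)·log₂(1/4) + (1/4)·log₂(1/4)]
  = 0.5263 + 0.2987 + 0.5000 + 0.5000
  = 1.8250 bits

I(S;T) = H(S) + H(T) - H(S,T)
  = 1.0000 + 0.9183 - 1.8250
  = 0.0933 bits

min(H(S), H(T)) = min(1.0000, 0.9183) = 0.9183 bits
Normalized MI = 0.0933 / 0.9183 = 0.1016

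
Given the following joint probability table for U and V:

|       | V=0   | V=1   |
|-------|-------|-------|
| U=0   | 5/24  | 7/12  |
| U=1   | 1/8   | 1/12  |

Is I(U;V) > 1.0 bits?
Marginal P(U) (row sums):
  P(U=0) = 5/24 + 7/12 = 19/24
  P(U=1) = 1/8 + 1/12 = 5/24
Marginal P(V) (column sums):
  P(V=0) = 5/24 + 1/8 = 1/3
  P(V=1) = 7/12 + 1/12 = 2/3

H(U) = -[(19/24)·log₂(19/24) + (5/24)·log₂(5/24)]
  = 0.2668 + 0.4715
  = 0.7383 bits
H(V) = -[(1/3)·log₂(1/3) + (2/3)·log₂(2/3)]
  = 0.5283 + 0.3900
  = 0.9183 bits
H(U,V) = -[(5/24)·log₂(5/24) + (7/12)·log₂(7/12) + (1/8)·log₂(1/8) + (1/12)·log₂(1/12)]
  = 0.4715 + 0.4536 + 0.3750 + 0.2987
  = 1.5988 bits

I(U;V) = H(U) + H(V) - H(U,V)
  = 0.7383 + 0.9183 - 1.5988
  = 0.0578 bits

No. I(U;V) = 0.0578 bits, which is ≤ 1.0 bits.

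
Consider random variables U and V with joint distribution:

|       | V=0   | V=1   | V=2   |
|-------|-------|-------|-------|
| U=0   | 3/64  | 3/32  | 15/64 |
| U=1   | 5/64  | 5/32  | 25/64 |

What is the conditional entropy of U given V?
Marginal P(V) (column sums):
  P(V=0) = 3/64 + 5/64 = 1/8
  P(V=1) = 3/32 + 5/32 = 1/4
  P(V=2) = 15/64 + 25/64 = 5/8

H(U|V) = -Σ P(U,V)·log₂ P(U|V), where P(U|V) = P(U,V) / P(V)
  (U=0,V=0): P(U|V) = (3/64)/(1/8) = 3/8;  -(3/64)·log₂(3/8) = 0.0663
  (U=0,V=1): P(U|V) = (3/32)/(1/4) = 3/8;  -(3/32)·log₂(3/8) = 0.1327
  (U=0,V=2): P(U|V) = (15/64)/(5/8) = 3/8;  -(15/64)·log₂(3/8) = 0.3316
  (U=1,V=0): P(U|V) = (5/64)/(1/8) = 5/8;  -(5/64)·log₂(5/8) = 0.0530
  (U=1,V=1): P(U|V) = (5/32)/(1/4) = 5/8;  -(5/32)·log₂(5/8) = 0.1059
  (U=1,V=2): P(U|V) = (25/64)/(5/8) = 5/8;  -(25/64)·log₂(5/8) = 0.2649
H(U|V) = 0.0663 + 0.1327 + 0.3316 + 0.0530 + 0.1059 + 0.2649
  = 0.9544 bits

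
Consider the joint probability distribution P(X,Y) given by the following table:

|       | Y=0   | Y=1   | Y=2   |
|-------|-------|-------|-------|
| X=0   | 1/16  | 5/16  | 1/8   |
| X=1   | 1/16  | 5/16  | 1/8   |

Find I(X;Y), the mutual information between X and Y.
Marginal P(X) (row sums):
  P(X=0) = 1/16 + 5/16 + 1/8 = 1/2
  P(X=1) = 1/16 + 5/16 + 1/8 = 1/2
Marginal P(Y) (column sums):
  P(Y=0) = 1/16 + 1/16 = 1/8
  P(Y=1) = 5/16 + 5/16 = 5/8
  P(Y=2) = 1/8 + 1/8 = 1/4

H(X) = -[(1/2)·log₂(1/2) + (1/2)·log₂(1/2)]
  = 0.5000 + 0.5000
  = 1.0000 bits
H(Y) = -[(1/8)·log₂(1/8) + (5/8)·log₂(5/8) + (1/4)·log₂(1/4)]
  = 0.3750 + 0.4238 + 0.5000
  = 1.2988 bits
H(X,Y) = -[(1/16)·log₂(1/16) + (5/16)·log₂(5/16) + (1/8)·log₂(1/8) + (1/16)·log₂(1/16) + (5/16)·log₂(5/16) + (1/8)·log₂(1/8)]
  = 0.2500 + 0.5244 + 0.3750 + 0.2500 + 0.5244 + 0.3750
  = 2.2988 bits

I(X;Y) = H(X) + H(Y) - H(X,Y)
  = 1.0000 + 1.2988 - 2.2988
  = 0.0000 bits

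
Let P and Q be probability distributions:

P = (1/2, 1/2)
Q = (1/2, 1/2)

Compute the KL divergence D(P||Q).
D(P||Q) = Σ P(i) log₂(P(i)/Q(i))
  i=0: (1/2) × log₂((1/2)/(1/2)) = (1/2) × log₂(1) = 0.0000
  i=1: (1/2) × log₂((1/2)/(1/2)) = (1/2) × log₂(1) = 0.0000
D(P||Q) = 0.0000 + 0.0000
  = 0.0000 bits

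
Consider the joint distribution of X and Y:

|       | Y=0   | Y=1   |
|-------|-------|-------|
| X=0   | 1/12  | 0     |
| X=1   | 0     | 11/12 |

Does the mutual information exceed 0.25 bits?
Marginal P(X) (row sums):
  P(X=0) = 1/12 + 0 = 1/12
  P(X=1) = 0 + 11/12 = 11/12
Marginal P(Y) (column sums):
  P(Y=0) = 1/12 + 0 = 1/12
  P(Y=1) = 0 + 11/12 = 11/12

H(X) = -[(1/12)·log₂(1/12) + (11/12)·log₂(11/12)]
  = 0.2987 + 0.1151
  = 0.4138 bits
H(Y) = -[(1/12)·log₂(1/12) + (11/12)·log₂(11/12)]
  = 0.2987 + 0.1151
  = 0.4138 bits
H(X,Y) = -[(1/12)·log₂(1/12) + (11/12)·log₂(11/12)]
  = 0.2987 + 0.1151
  = 0.4138 bits

I(X;Y) = H(X) + H(Y) - H(X,Y)
  = 0.4138 + 0.4138 - 0.4138
  = 0.4138 bits

Yes. I(X;Y) = 0.4138 bits, which is > 0.25 bits.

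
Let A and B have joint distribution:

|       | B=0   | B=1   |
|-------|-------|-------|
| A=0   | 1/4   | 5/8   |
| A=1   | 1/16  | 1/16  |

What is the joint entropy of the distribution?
H(A,B) = -Σ P(A,B) log₂ P(A,B), summed over the non-zero cells:
H(A,B) = -[(1/4)·log₂(1/4) + (5/8)·log₂(5/8) + (1/16)·log₂(1/16) + (1/16)·log₂(1/16)]
  = 0.5000 + 0.4238 + 0.2500 + 0.2500
  = 1.4238 bits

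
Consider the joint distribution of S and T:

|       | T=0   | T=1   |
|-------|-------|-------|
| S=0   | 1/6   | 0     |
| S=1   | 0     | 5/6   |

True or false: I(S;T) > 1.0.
Marginal P(S) (row sums):
  P(S=0) = 1/6 + 0 = 1/6
  P(S=1) = 0 + 5/6 = 5/6
Marginal P(T) (column sums):
  P(T=0) = 1/6 + 0 = 1/6
  P(T=1) = 0 + 5/6 = 5/6

H(S) = -[(1/6)·log₂(1/6) + (5/6)·log₂(5/6)]
  = 0.4308 + 0.2192
  = 0.6500 bits
H(T) = -[(1/6)·log₂(1/6) + (5/6)·log₂(5/6)]
  = 0.4308 + 0.2192
  = 0.6500 bits
H(S,T) = -[(1/6)·log₂(1/6) + (5/6)·log₂(5/6)]
  = 0.4308 + 0.2192
  = 0.6500 bits

I(S;T) = H(S) + H(T) - H(S,T)
  = 0.6500 + 0.6500 - 0.6500
  = 0.6500 bits

False. I(S;T) = 0.6500 bits, which is ≤ 1.0 bits.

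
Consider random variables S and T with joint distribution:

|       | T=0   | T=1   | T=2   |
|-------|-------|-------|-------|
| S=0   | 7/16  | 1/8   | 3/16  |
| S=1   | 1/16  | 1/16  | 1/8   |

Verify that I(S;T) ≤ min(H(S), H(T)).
Marginal P(S) (row sums):
  P(S=0) = 7/16 + 1/8 + 3/16 = 3/4
  P(S=1) = 1/16 + 1/16 + 1/8 = 1/4
Marginal P(T) (column sums):
  P(T=0) = 7/16 + 1/16 = 1/2
  P(T=1) = 1/8 + 1/16 = 3/16
  P(T=2) = 3/16 + 1/8 = 5/16

H(S) = -[(3/4)·log₂(3/4) + (1/4)·log₂(1/4)]
  = 0.3113 + 0.5000
  = 0.8113 bits
H(T) = -[(1/2)·log₂(1/2) + (3/16)·log₂(3/16) + (5/16)·log₂(5/16)]
  = 0.5000 + 0.4528 + 0.5244
  = 1.4772 bits
H(S,T) = -[(7/16)·log₂(7/16) + (1/8)·log₂(1/8) + (3/16)·log₂(3/16) + (1/16)·log₂(1/16) + (1/16)·log₂(1/16) + (1/8)·log₂(1/8)]
  = 0.5218 + 0.3750 + 0.4528 + 0.2500 + 0.2500 + 0.3750
  = 2.2246 bits

I(S;T) = H(S) + H(T) - H(S,T)
  = 0.8113 + 1.4772 - 2.2246
  = 0.0639 bits

min(H(S), H(T)) = min(0.8113, 1.4772) = 0.8113 bits
Since 0.0639 ≤ 0.8113, the bound is satisfied ✓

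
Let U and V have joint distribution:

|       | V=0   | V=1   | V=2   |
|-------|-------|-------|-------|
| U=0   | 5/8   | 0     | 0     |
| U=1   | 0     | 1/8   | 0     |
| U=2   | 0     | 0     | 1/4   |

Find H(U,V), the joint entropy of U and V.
H(U,V) = -Σ P(U,V) log₂ P(U,V), summed over the non-zero cells:
H(U,V) = -[(5/8)·log₂(5/8) + (1/8)·log₂(1/8) + (1/4)·log₂(1/4)]
  = 0.4238 + 0.3750 + 0.5000
  = 1.2988 bits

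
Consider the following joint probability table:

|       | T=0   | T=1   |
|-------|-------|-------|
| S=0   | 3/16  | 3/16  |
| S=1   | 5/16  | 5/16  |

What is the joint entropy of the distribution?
H(S,T) = -Σ P(S,T) log₂ P(S,T), summed over the non-zero cells:
H(S,T) = -[(3/16)·log₂(3/16) + (3/16)·log₂(3/16) + (5/16)·log₂(5/16) + (5/16)·log₂(5/16)]
  = 0.4528 + 0.4528 + 0.5244 + 0.5244
  = 1.9544 bits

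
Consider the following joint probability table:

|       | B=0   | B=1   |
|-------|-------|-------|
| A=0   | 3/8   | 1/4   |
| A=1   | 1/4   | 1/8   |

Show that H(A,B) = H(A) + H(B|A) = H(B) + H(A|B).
Marginal P(A) (row sums):
  P(A=0) = 3/8 + 1/4 = 5/8
  P(A=1) = 1/4 + 1/8 = 3/8
Marginal P(B) (column sums):
  P(B=0) = 3/8 + 1/4 = 5/8
  P(B=1) = 1/4 + 1/8 = 3/8

Decomposition 1: H(A) + H(B|A)
H(A) = -[(5/8)·log₂(5/8) + (3/8)·log₂(3/8)]
  = 0.4238 + 0.5306
  = 0.9544 bits
H(B|A) = -Σ P(A,B)·log₂ P(B|A), where P(B|A) = P(A,B) / P(A)
  (A=0,B=0): P(B|A) = (3/8)/(5/8) = 3/5;  -(3/8)·log₂(3/5) = 0.2764
  (A=0,B=1): P(B|A) = (1/4)/(5/8) = 2/5;  -(1/4)·log₂(2/5) = 0.3305
  (A=1,B=0): P(B|A) = (1/4)/(3/8) = 2/3;  -(1/4)·log₂(2/3) = 0.1462
  (A=1,B=1): P(B|A) = (1/8)/(3/8) = 1/3;  -(1/8)·log₂(1/3) = 0.1981
H(B|A) = 0.2764 + 0.3305 + 0.1462 + 0.1981
  = 0.9512 bits
H(A) + H(B|A) = 0.9544 + 0.9512 = 1.9056 bits

Decomposition 2: H(B) + H(A|B)
H(B) = -[(5/8)·log₂(5/8) + (3/8)·log₂(3/8)]
  = 0.4238 + 0.5306
  = 0.9544 bits
H(A|B) = -Σ P(A,B)·log₂ P(A|B), where P(A|B) = P(A,B) / P(B)
  (A=0,B=0): P(A|B) = (3/8)/(5/8) = 3/5;  -(3/8)·log₂(3/5) = 0.2764
  (A=0,B=1): P(A|B) = (1/4)/(3/8) = 2/3;  -(1/4)·log₂(2/3) = 0.1462
  (A=1,B=0): P(A|B) = (1/4)/(5/8) = 2/5;  -(1/4)·log₂(2/5) = 0.3305
  (A=1,B=1): P(A|B) = (1/8)/(3/8) = 1/3;  -(1/8)·log₂(1/3) = 0.1981
H(A|B) = 0.2764 + 0.1462 + 0.3305 + 0.1981
  = 0.9512 bits
H(B) + H(A|B) = 0.9544 + 0.9512 = 1.9056 bits

Direct computation of the joint entropy:
H(A,B) = -[(3/8)·log₂(3/8) + (1/4)·log₂(1/4) + (1/4)·log₂(1/4) + (1/8)·log₂(1/8)]
  = 0.5306 + 0.5000 + 0.5000 + 0.3750
  = 1.9056 bits

All three agree: H(A,B) = 1.9056 bits ✓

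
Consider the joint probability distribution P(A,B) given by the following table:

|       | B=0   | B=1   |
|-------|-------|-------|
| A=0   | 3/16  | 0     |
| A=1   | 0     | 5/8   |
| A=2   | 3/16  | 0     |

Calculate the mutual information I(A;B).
Marginal P(A) (row sums):
  P(A=0) = 3/16 + 0 = 3/16
  P(A=1) = 0 + 5/8 = 5/8
  P(A=2) = 3/16 + 0 = 3/16
Marginal P(B) (column sums):
  P(B=0) = 3/16 + 0 + 3/16 = 3/8
  P(B=1) = 0 + 5/8 + 0 = 5/8

H(A) = -[(3/16)·log₂(3/16) + (5/8)·log₂(5/8) + (3/16)·log₂(3/16)]
  = 0.4528 + 0.4238 + 0.4528
  = 1.3294 bits
H(B) = -[(3/8)·log₂(3/8) + (5/8)·log₂(5/8)]
  = 0.5306 + 0.4238
  = 0.9544 bits
H(A,B) = -[(3/16)·log₂(3/16) + (5/8)·log₂(5/8) + (3/16)·log₂(3/16)]
  = 0.4528 + 0.4238 + 0.4528
  = 1.3294 bits

I(A;B) = H(A) + H(B) - H(A,B)
  = 1.3294 + 0.9544 - 1.3294
  = 0.9544 bits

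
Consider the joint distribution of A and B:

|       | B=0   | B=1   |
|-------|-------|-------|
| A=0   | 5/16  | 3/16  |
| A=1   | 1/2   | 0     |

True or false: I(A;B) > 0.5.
Marginal P(A) (row sums):
  P(A=0) = 5/16 + 3/16 = 1/2
  P(A=1) = 1/2 + 0 = 1/2
Marginal P(B) (column sums):
  P(B=0) = 5/16 + 1/2 = 13/16
  P(B=1) = 3/16 + 0 = 3/16

H(A) = -[(1/2)·log₂(1/2) + (1/2)·log₂(1/2)]
  = 0.5000 + 0.5000
  = 1.0000 bits
H(B) = -[(13/16)·log₂(13/16) + (3/16)·log₂(3/16)]
  = 0.2434 + 0.4528
  = 0.6962 bits
H(A,B) = -[(5/16)·log₂(5/16) + (3/16)·log₂(3/16) + (1/2)·log₂(1/2)]
  = 0.5244 + 0.4528 + 0.5000
  = 1.4772 bits

I(A;B) = H(A) + H(B) - H(A,B)
  = 1.0000 + 0.6962 - 1.4772
  = 0.2190 bits

False. I(A;B) = 0.2190 bits, which is ≤ 0.5 bits.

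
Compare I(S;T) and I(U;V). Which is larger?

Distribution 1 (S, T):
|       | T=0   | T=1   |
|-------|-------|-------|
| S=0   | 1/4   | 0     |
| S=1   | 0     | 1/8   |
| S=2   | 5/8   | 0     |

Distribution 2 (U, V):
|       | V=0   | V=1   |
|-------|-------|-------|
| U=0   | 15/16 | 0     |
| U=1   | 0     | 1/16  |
Distribution 1 (S, T):
Marginal P(S) (row sums):
  P(S=0) = 1/4 + 0 = 1/4
  P(S=1) = 0 + 1/8 = 1/8
  P(S=2) = 5/8 + 0 = 5/8
Marginal P(T) (column sums):
  P(T=0) = 1/4 + 0 + 5/8 = 7/8
  P(T=1) = 0 + 1/8 + 0 = 1/8

H(S) = -[(1/4)·log₂(1/4) + (1/8)·log₂(1/8) + (5/8)·log₂(5/8)]
  = 0.5000 + 0.3750 + 0.4238
  = 1.2988 bits
H(T) = -[(7/8)·log₂(7/8) + (1/8)·log₂(1/8)]
  = 0.1686 + 0.3750
  = 0.5436 bits
H(S,T) = -[(1/4)·log₂(1/4) + (1/8)·log₂(1/8) + (5/8)·log₂(5/8)]
  = 0.5000 + 0.3750 + 0.4238
  = 1.2988 bits

I(S;T) = H(S) + H(T) - H(S,T)
  = 1.2988 + 0.5436 - 1.2988
  = 0.5436 bits

Distribution 2 (U, V):
Marginal P(U) (row sums):
  P(U=0) = 15/16 + 0 = 15/16
  P(U=1) = 0 + 1/16 = 1/16
Marginal P(V) (column sums):
  P(V=0) = 15/16 + 0 = 15/16
  P(V=1) = 0 + 1/16 = 1/16

H(U) = -[(15/16)·log₂(15/16) + (1/16)·log₂(1/16)]
  = 0.0873 + 0.2500
  = 0.3373 bits
H(V) = -[(15/16)·log₂(15/16) + (1/16)·log₂(1/16)]
  = 0.0873 + 0.2500
  = 0.3373 bits
H(U,V) = -[(15/16)·log₂(15/16) + (1/16)·log₂(1/16)]
  = 0.0873 + 0.2500
  = 0.3373 bits

I(U;V) = H(U) + H(V) - H(U,V)
  = 0.3373 + 0.3373 - 0.3373
  = 0.3373 bits

I(S;T) = 0.5436 bits > I(U;V) = 0.3373 bits, so (S, T) has the higher mutual information (stronger dependence).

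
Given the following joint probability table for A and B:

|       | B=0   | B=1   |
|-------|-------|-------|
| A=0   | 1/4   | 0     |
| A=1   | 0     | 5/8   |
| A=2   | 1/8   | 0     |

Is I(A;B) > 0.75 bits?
Marginal P(A) (row sums):
  P(A=0) = 1/4 + 0 = 1/4
  P(A=1) = 0 + 5/8 = 5/8
  P(A=2) = 1/8 + 0 = 1/8
Marginal P(B) (column sums):
  P(B=0) = 1/4 + 0 + 1/8 = 3/8
  P(B=1) = 0 + 5/8 + 0 = 5/8

H(A) = -[(1/4)·log₂(1/4) + (5/8)·log₂(5/8) + (1/8)·log₂(1/8)]
  = 0.5000 + 0.4238 + 0.3750
  = 1.2988 bits
H(B) = -[(3/8)·log₂(3/8) + (5/8)·log₂(5/8)]
  = 0.5306 + 0.4238
  = 0.9544 bits
H(A,B) = -[(1/4)·log₂(1/4) + (5/8)·log₂(5/8) + (1/8)·log₂(1/8)]
  = 0.5000 + 0.4238 + 0.3750
  = 1.2988 bits

I(A;B) = H(A) + H(B) - H(A,B)
  = 1.2988 + 0.9544 - 1.2988
  = 0.9544 bits

Yes. I(A;B) = 0.9544 bits, which is > 0.75 bits.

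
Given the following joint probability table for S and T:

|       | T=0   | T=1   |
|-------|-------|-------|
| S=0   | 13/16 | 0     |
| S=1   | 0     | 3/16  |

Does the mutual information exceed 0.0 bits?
Marginal P(S) (row sums):
  P(S=0) = 13/16 + 0 = 13/16
  P(S=1) = 0 + 3/16 = 3/16
Marginal P(T) (column sums):
  P(T=0) = 13/16 + 0 = 13/16
  P(T=1) = 0 + 3/16 = 3/16

H(S) = -[(13/16)·log₂(13/16) + (3/16)·log₂(3/16)]
  = 0.2434 + 0.4528
  = 0.6962 bits
H(T) = -[(13/16)·log₂(13/16) + (3/16)·log₂(3/16)]
  = 0.2434 + 0.4528
  = 0.6962 bits
H(S,T) = -[(13/16)·log₂(13/16) + (3/16)·log₂(3/16)]
  = 0.2434 + 0.4528
  = 0.6962 bits

I(S;T) = H(S) + H(T) - H(S,T)
  = 0.6962 + 0.6962 - 0.6962
  = 0.6962 bits

Yes. I(S;T) = 0.6962 bits, which is > 0.0 bits.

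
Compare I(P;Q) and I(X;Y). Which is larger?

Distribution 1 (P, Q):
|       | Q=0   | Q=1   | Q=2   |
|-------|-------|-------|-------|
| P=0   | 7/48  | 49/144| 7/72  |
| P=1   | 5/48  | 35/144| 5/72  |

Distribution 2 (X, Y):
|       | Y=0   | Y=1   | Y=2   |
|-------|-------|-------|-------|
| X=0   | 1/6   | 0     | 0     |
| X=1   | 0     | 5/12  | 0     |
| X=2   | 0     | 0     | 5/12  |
Distribution 1 (P, Q):
Marginal P(P) (row sums):
  P(P=0) = 7/48 + 49/144 + 7/72 = 7/12
  P(P=1) = 5/48 + 35/144 + 5/72 = 5/12
Marginal P(Q) (column sums):
  P(Q=0) = 7/48 + 5/48 = 1/4
  P(Q=1) = 49/144 + 35/144 = 7/12
  P(Q=2) = 7/72 + 5/72 = 1/6

H(P) = -[(7/12)·log₂(7/12) + (5/12)·log₂(5/12)]
  = 0.4536 + 0.5263
  = 0.9799 bits
H(Q) = -[(1/4)·log₂(1/4) + (7/12)·log₂(7/12) + (1/6)·log₂(1/6)]
  = 0.5000 + 0.4536 + 0.4308
  = 1.3844 bits
H(P,Q) = -[(7/48)·log₂(7/48) + (49/144)·log₂(49/144) + (7/72)·log₂(7/72) + (5/48)·log₂(5/48) + (35/144)·log₂(35/144) + (5/72)·log₂(5/72)]
  = 0.4051 + 0.5292 + 0.3269 + 0.3399 + 0.4960 + 0.2672
  = 2.3643 bits

I(P;Q) = H(P) + H(Q) - H(P,Q)
  = 0.9799 + 1.3844 - 2.3643
  = 0.0000 bits

Distribution 2 (X, Y):
Marginal P(X) (row sums):
  P(X=0) = 1/6 + 0 + 0 = 1/6
  P(X=1) = 0 + 5/12 + 0 = 5/12
  P(X=2) = 0 + 0 + 5/12 = 5/12
Marginal P(Y) (column sums):
  P(Y=0) = 1/6 + 0 + 0 = 1/6
  P(Y=1) = 0 + 5/12 + 0 = 5/12
  P(Y=2) = 0 + 0 + 5/12 = 5/12

H(X) = -[(1/6)·log₂(1/6) + (5/12)·log₂(5/12) + (5/12)·log₂(5/12)]
  = 0.4308 + 0.5263 + 0.5263
  = 1.4834 bits
H(Y) = -[(1/6)·log₂(1/6) + (5/12)·log₂(5/12) + (5/12)·log₂(5/12)]
  = 0.4308 + 0.5263 + 0.5263
  = 1.4834 bits
H(X,Y) = -[(1/6)·log₂(1/6) + (5/12)·log₂(5/12) + (5/12)·log₂(5/12)]
  = 0.4308 + 0.5263 + 0.5263
  = 1.4834 bits

I(X;Y) = H(X) + H(Y) - H(X,Y)
  = 1.4834 + 1.4834 - 1.4834
  = 1.4834 bits

I(X;Y) = 1.4834 bits > I(P;Q) = 0.0000 bits, so (X, Y) has the higher mutual information (stronger dependence).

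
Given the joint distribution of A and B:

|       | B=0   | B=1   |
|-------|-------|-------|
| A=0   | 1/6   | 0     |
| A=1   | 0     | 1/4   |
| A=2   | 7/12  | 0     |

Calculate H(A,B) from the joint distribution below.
H(A,B) = -Σ P(A,B) log₂ P(A,B), summed over the non-zero cells:
H(A,B) = -[(1/6)·log₂(1/6) + (1/4)·log₂(1/4) + (7/12)·log₂(7/12)]
  = 0.4308 + 0.5000 + 0.4536
  = 1.3844 bits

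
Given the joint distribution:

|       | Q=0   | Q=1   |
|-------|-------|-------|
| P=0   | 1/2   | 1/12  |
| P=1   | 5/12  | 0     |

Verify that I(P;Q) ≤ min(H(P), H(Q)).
Marginal P(P) (row sums):
  P(P=0) = 1/2 + 1/12 = 7/12
  P(P=1) = 5/12 + 0 = 5/12
Marginal P(Q) (column sums):
  P(Q=0) = 1/2 + 5/12 = 11/12
  P(Q=1) = 1/12 + 0 = 1/12

H(P) = -[(7/12)·log₂(7/12) + (5/12)·log₂(5/12)]
  = 0.4536 + 0.5263
  = 0.9799 bits
H(Q) = -[(11/12)·log₂(11/12) + (1/12)·log₂(1/12)]
  = 0.1151 + 0.2987
  = 0.4138 bits
H(P,Q) = -[(1/2)·log₂(1/2) + (1/12)·log₂(1/12) + (5/12)·log₂(5/12)]
  = 0.5000 + 0.2987 + 0.5263
  = 1.3250 bits

I(P;Q) = H(P) + H(Q) - H(P,Q)
  = 0.9799 + 0.4138 - 1.3250
  = 0.0687 bits

min(H(P), H(Q)) = min(0.9799, 0.4138) = 0.4138 bits
Since 0.0687 ≤ 0.4138, the bound is satisfied ✓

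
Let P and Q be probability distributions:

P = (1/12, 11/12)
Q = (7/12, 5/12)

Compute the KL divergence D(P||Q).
D(P||Q) = Σ P(i) log₂(P(i)/Q(i))
  i=0: (1/12) × log₂((1/12)/(7/12)) = (1/12) × log₂(1/7) = -0.2339
  i=1: (11/12) × log₂((11/12)/(5/12)) = (11/12) × log₂(11/5) = 1.0427
D(P||Q) = -0.2339 + 1.0427
  = 0.8088 bits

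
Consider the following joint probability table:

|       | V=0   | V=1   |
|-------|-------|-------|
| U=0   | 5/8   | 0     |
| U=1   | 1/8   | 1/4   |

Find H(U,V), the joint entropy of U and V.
H(U,V) = -Σ P(U,V) log₂ P(U,V), summed over the non-zero cells:
H(U,V) = -[(5/8)·log₂(5/8) + (1/8)·log₂(1/8) + (1/4)·log₂(1/4)]
  = 0.4238 + 0.3750 + 0.5000
  = 1.2988 bits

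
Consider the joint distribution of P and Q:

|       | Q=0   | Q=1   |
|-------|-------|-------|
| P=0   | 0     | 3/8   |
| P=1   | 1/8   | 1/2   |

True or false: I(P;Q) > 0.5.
Marginal P(P) (row sums):
  P(P=0) = 0 + 3/8 = 3/8
  P(P=1) = 1/8 + 1/2 = 5/8
Marginal P(Q) (column sums):
  P(Q=0) = 0 + 1/8 = 1/8
  P(Q=1) = 3/8 + 1/2 = 7/8

H(P) = -[(3/8)·log₂(3/8) + (5/8)·log₂(5/8)]
  = 0.5306 + 0.4238
  = 0.9544 bits
H(Q) = -[(1/8)·log₂(1/8) + (7/8)·log₂(7/8)]
  = 0.3750 + 0.1686
  = 0.5436 bits
H(P,Q) = -[(3/8)·log₂(3/8) + (1/8)·log₂(1/8) + (1/2)·log₂(1/2)]
  = 0.5306 + 0.3750 + 0.5000
  = 1.4056 bits

I(P;Q) = H(P) + H(Q) - H(P,Q)
  = 0.9544 + 0.5436 - 1.4056
  = 0.0924 bits

False. I(P;Q) = 0.0924 bits, which is ≤ 0.5 bits.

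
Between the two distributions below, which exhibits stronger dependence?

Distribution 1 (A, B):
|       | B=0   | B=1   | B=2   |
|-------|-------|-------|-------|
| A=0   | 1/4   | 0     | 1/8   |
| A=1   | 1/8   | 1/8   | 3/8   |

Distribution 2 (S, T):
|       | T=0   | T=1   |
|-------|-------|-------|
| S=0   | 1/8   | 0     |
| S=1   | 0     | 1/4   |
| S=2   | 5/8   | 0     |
Distribution 1 (A, B):
Marginal P(A) (row sums):
  P(A=0) = 1/4 + 0 + 1/8 = 3/8
  P(A=1) = 1/8 + 1/8 + 3/8 = 5/8
Marginal P(B) (column sums):
  P(B=0) = 1/4 + 1/8 = 3/8
  P(B=1) = 0 + 1/8 = 1/8
  P(B=2) = 1/8 + 3/8 = 1/2

H(A) = -[(3/8)·log₂(3/8) + (5/8)·log₂(5/8)]
  = 0.5306 + 0.4238
  = 0.9544 bits
H(B) = -[(3/8)·log₂(3/8) + (1/8)·log₂(1/8) + (1/2)·log₂(1/2)]
  = 0.5306 + 0.3750 + 0.5000
  = 1.4056 bits
H(A,B) = -[(1/4)·log₂(1/4) + (1/8)·log₂(1/8) + (1/8)·log₂(1/8) + (1/8)·log₂(1/8) + (3/8)·log₂(3/8)]
  = 0.5000 + 0.3750 + 0.3750 + 0.3750 + 0.5306
  = 2.1556 bits

I(A;B) = H(A) + H(B) - H(A,B)
  = 0.9544 + 1.4056 - 2.1556
  = 0.2044 bits

Distribution 2 (S, T):
Marginal P(S) (row sums):
  P(S=0) = 1/8 + 0 = 1/8
  P(S=1) = 0 + 1/4 = 1/4
  P(S=2) = 5/8 + 0 = 5/8
Marginal P(T) (column sums):
  P(T=0) = 1/8 + 0 + 5/8 = 3/4
  P(T=1) = 0 + 1/4 + 0 = 1/4

H(S) = -[(1/8)·log₂(1/8) + (1/4)·log₂(1/4) + (5/8)·log₂(5/8)]
  = 0.3750 + 0.5000 + 0.4238
  = 1.2988 bits
H(T) = -[(3/4)·log₂(3/4) + (1/4)·log₂(1/4)]
  = 0.3113 + 0.5000
  = 0.8113 bits
H(S,T) = -[(1/8)·log₂(1/8) + (1/4)·log₂(1/4) + (5/8)·log₂(5/8)]
  = 0.3750 + 0.5000 + 0.4238
  = 1.2988 bits

I(S;T) = H(S) + H(T) - H(S,T)
  = 1.2988 + 0.8113 - 1.2988
  = 0.8113 bits

I(S;T) = 0.8113 bits > I(A;B) = 0.2044 bits, so (S, T) has the higher mutual information (stronger dependence).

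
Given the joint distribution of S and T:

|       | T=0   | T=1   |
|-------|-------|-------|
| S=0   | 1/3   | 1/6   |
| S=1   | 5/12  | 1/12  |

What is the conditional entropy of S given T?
Marginal P(T) (column sums):
  P(T=0) = 1/3 + 5/12 = 3/4
  P(T=1) = 1/6 + 1/12 = 1/4

H(S|T) = -Σ P(S,T)·log₂ P(S|T), where P(S|T) = P(S,T) / P(T)
  (S=0,T=0): P(S|T) = (1/3)/(3/4) = 4/9;  -(1/3)·log₂(4/9) = 0.3900
  (S=0,T=1): P(S|T) = (1/6)/(1/4) = 2/3;  -(1/6)·log₂(2/3) = 0.0975
  (S=1,T=0): P(S|T) = (5/12)/(3/4) = 5/9;  -(5/12)·log₂(5/9) = 0.3533
  (S=1,T=1): P(S|T) = (1/12)/(1/4) = 1/3;  -(1/12)·log₂(1/3) = 0.1321
H(S|T) = 0.3900 + 0.0975 + 0.3533 + 0.1321
  = 0.9729 bits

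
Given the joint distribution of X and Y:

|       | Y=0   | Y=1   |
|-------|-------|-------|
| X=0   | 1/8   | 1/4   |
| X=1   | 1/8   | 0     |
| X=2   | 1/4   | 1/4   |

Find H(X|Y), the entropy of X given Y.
Marginal P(Y) (column sums):
  P(Y=0) = 1/8 + 1/8 + 1/4 = 1/2
  P(Y=1) = 1/4 + 0 + 1/4 = 1/2

H(X|Y) = -Σ P(X,Y)·log₂ P(X|Y), where P(X|Y) = P(X,Y) / P(Y)
  (cells with P(X,Y) = 0 contribute 0)
  (X=0,Y=0): P(X|Y) = (1/8)/(1/2) = 1/4;  -(1/8)·log₂(1/4) = 0.2500
  (X=0,Y=1): P(X|Y) = (1/4)/(1/2) = 1/2;  -(1/4)·log₂(1/2) = 0.2500
  (X=1,Y=0): P(X|Y) = (1/8)/(1/2) = 1/4;  -(1/8)·log₂(1/4) = 0.2500
  (X=2,Y=0): P(X|Y) = (1/4)/(1/2) = 1/2;  -(1/4)·log₂(1/2) = 0.2500
  (X=2,Y=1): P(X|Y) = (1/4)/(1/2) = 1/2;  -(1/4)·log₂(1/2) = 0.2500
H(X|Y) = 0.2500 + 0.2500 + 0.2500 + 0.2500 + 0.2500
  = 1.2500 bits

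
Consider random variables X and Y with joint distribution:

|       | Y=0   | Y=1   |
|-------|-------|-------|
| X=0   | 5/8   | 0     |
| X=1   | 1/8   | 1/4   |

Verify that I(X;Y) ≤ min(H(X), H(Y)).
Marginal P(X) (row sums):
  P(X=0) = 5/8 + 0 = 5/8
  P(X=1) = 1/8 + 1/4 = 3/8
Marginal P(Y) (column sums):
  P(Y=0) = 5/8 + 1/8 = 3/4
  P(Y=1) = 0 + 1/4 = 1/4

H(X) = -[(5/8)·log₂(5/8) + (3/8)·log₂(3/8)]
  = 0.4238 + 0.5306
  = 0.9544 bits
H(Y) = -[(3/4)·log₂(3/4) + (1/4)·log₂(1/4)]
  = 0.3113 + 0.5000
  = 0.8113 bits
H(X,Y) = -[(5/8)·log₂(5/8) + (1/8)·log₂(1/8) + (1/4)·log₂(1/4)]
  = 0.4238 + 0.3750 + 0.5000
  = 1.2988 bits

I(X;Y) = H(X) + H(Y) - H(X,Y)
  = 0.9544 + 0.8113 - 1.2988
  = 0.4669 bits

min(H(X), H(Y)) = min(0.9544, 0.8113) = 0.8113 bits
Since 0.4669 ≤ 0.8113, the bound is satisfied ✓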